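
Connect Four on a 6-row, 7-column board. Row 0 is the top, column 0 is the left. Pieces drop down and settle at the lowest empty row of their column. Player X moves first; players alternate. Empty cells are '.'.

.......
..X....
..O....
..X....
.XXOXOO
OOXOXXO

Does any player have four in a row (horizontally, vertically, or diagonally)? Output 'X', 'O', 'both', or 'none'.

none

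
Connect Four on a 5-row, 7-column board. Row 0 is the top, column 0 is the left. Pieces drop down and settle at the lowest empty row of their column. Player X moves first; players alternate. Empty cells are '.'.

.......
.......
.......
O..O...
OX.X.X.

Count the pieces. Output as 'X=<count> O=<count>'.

X=3 O=3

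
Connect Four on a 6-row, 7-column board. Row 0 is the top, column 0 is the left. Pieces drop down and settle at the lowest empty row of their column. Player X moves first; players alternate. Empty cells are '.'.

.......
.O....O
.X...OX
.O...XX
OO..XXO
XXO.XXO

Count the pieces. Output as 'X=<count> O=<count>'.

X=10 O=9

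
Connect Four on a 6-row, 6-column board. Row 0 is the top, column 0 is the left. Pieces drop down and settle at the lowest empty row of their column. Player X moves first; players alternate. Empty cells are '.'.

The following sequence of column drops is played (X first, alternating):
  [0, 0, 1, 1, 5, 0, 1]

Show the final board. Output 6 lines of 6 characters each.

Answer: ......
......
......
OX....
OO....
XX...X

Derivation:
Move 1: X drops in col 0, lands at row 5
Move 2: O drops in col 0, lands at row 4
Move 3: X drops in col 1, lands at row 5
Move 4: O drops in col 1, lands at row 4
Move 5: X drops in col 5, lands at row 5
Move 6: O drops in col 0, lands at row 3
Move 7: X drops in col 1, lands at row 3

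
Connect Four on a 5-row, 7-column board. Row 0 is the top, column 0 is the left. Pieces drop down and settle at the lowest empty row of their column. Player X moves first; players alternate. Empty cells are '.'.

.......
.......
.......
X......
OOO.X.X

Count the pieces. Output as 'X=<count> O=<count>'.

X=3 O=3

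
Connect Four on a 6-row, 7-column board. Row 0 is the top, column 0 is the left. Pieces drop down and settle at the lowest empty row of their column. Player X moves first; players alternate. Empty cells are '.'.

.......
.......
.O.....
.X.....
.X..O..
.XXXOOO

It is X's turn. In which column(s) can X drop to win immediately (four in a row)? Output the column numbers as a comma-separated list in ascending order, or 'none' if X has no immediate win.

Answer: 0

Derivation:
col 0: drop X → WIN!
col 1: drop X → no win
col 2: drop X → no win
col 3: drop X → no win
col 4: drop X → no win
col 5: drop X → no win
col 6: drop X → no win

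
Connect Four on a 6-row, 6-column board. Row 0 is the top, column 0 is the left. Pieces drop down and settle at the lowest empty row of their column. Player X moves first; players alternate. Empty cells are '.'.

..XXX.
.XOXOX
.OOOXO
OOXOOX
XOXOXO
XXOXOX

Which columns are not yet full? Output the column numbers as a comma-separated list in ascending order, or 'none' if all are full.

col 0: top cell = '.' → open
col 1: top cell = '.' → open
col 2: top cell = 'X' → FULL
col 3: top cell = 'X' → FULL
col 4: top cell = 'X' → FULL
col 5: top cell = '.' → open

Answer: 0,1,5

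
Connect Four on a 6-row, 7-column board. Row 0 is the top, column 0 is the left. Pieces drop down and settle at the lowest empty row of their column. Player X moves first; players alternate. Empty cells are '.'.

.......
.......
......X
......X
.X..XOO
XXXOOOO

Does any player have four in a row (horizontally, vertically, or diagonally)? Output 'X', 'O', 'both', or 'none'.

O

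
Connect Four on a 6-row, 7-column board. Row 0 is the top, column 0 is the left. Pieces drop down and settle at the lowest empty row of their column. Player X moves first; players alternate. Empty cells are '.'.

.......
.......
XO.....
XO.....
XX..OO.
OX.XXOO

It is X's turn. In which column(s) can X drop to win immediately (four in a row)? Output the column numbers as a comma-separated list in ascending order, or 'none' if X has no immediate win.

col 0: drop X → WIN!
col 1: drop X → no win
col 2: drop X → WIN!
col 3: drop X → no win
col 4: drop X → no win
col 5: drop X → no win
col 6: drop X → no win

Answer: 0,2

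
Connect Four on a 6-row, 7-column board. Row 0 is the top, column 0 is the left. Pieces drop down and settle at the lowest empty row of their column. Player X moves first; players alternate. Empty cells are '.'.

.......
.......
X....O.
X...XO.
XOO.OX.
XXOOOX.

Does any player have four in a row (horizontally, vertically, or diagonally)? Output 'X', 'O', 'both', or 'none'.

X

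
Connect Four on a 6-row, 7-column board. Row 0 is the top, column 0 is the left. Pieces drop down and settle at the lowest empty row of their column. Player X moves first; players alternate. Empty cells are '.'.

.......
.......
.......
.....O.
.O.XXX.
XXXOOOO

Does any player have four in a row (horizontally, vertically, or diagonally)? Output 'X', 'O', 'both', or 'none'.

O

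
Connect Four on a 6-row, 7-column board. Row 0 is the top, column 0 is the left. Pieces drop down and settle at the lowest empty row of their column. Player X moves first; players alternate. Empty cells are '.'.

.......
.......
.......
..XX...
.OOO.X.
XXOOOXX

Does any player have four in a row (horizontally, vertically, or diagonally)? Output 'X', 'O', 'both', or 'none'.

none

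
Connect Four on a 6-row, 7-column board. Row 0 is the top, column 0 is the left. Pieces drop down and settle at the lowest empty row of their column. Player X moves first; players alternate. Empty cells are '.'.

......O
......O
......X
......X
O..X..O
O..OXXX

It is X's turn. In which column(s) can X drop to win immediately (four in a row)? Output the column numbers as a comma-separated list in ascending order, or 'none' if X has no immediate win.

col 0: drop X → no win
col 1: drop X → no win
col 2: drop X → no win
col 3: drop X → no win
col 4: drop X → no win
col 5: drop X → no win

Answer: none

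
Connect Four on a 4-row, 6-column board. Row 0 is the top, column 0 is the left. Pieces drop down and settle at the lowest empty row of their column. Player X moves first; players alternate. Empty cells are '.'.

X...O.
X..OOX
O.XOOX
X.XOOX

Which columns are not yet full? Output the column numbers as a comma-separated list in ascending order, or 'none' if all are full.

col 0: top cell = 'X' → FULL
col 1: top cell = '.' → open
col 2: top cell = '.' → open
col 3: top cell = '.' → open
col 4: top cell = 'O' → FULL
col 5: top cell = '.' → open

Answer: 1,2,3,5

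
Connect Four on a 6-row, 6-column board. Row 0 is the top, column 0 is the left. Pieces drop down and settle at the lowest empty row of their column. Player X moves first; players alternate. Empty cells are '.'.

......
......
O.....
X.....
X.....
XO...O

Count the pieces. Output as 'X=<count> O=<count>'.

X=3 O=3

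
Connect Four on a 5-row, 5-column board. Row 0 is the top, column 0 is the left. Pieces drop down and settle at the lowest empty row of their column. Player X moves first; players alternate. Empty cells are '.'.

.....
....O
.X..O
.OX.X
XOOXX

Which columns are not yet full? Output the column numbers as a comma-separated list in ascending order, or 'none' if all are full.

Answer: 0,1,2,3,4

Derivation:
col 0: top cell = '.' → open
col 1: top cell = '.' → open
col 2: top cell = '.' → open
col 3: top cell = '.' → open
col 4: top cell = '.' → open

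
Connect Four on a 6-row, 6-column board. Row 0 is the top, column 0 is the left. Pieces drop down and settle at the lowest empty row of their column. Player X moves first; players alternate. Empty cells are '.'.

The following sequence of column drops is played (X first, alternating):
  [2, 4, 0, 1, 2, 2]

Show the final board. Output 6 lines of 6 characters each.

Move 1: X drops in col 2, lands at row 5
Move 2: O drops in col 4, lands at row 5
Move 3: X drops in col 0, lands at row 5
Move 4: O drops in col 1, lands at row 5
Move 5: X drops in col 2, lands at row 4
Move 6: O drops in col 2, lands at row 3

Answer: ......
......
......
..O...
..X...
XOX.O.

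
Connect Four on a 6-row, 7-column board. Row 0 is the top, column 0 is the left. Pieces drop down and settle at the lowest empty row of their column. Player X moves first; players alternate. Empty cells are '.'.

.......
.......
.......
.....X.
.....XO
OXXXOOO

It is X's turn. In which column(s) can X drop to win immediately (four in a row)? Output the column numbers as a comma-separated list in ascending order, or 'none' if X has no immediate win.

Answer: none

Derivation:
col 0: drop X → no win
col 1: drop X → no win
col 2: drop X → no win
col 3: drop X → no win
col 4: drop X → no win
col 5: drop X → no win
col 6: drop X → no win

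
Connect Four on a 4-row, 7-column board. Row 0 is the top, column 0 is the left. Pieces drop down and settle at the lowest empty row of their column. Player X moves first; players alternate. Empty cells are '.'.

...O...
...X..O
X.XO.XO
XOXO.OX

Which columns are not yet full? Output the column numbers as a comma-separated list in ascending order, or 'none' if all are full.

Answer: 0,1,2,4,5,6

Derivation:
col 0: top cell = '.' → open
col 1: top cell = '.' → open
col 2: top cell = '.' → open
col 3: top cell = 'O' → FULL
col 4: top cell = '.' → open
col 5: top cell = '.' → open
col 6: top cell = '.' → open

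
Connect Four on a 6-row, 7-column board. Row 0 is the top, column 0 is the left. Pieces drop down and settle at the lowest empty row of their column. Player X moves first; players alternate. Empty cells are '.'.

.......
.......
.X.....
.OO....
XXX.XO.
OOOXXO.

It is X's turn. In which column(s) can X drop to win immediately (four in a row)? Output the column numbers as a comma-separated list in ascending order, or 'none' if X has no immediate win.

col 0: drop X → no win
col 1: drop X → no win
col 2: drop X → no win
col 3: drop X → WIN!
col 4: drop X → no win
col 5: drop X → no win
col 6: drop X → no win

Answer: 3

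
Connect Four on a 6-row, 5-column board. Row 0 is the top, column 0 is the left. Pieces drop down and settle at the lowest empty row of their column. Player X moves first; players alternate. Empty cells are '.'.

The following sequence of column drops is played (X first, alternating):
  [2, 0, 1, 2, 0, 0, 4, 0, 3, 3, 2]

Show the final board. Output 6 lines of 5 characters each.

Answer: .....
.....
O....
O.X..
X.OO.
OXXXX

Derivation:
Move 1: X drops in col 2, lands at row 5
Move 2: O drops in col 0, lands at row 5
Move 3: X drops in col 1, lands at row 5
Move 4: O drops in col 2, lands at row 4
Move 5: X drops in col 0, lands at row 4
Move 6: O drops in col 0, lands at row 3
Move 7: X drops in col 4, lands at row 5
Move 8: O drops in col 0, lands at row 2
Move 9: X drops in col 3, lands at row 5
Move 10: O drops in col 3, lands at row 4
Move 11: X drops in col 2, lands at row 3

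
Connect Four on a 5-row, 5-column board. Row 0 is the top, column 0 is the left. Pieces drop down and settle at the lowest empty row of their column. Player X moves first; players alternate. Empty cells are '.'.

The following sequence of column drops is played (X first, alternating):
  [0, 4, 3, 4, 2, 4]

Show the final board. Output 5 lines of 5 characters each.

Move 1: X drops in col 0, lands at row 4
Move 2: O drops in col 4, lands at row 4
Move 3: X drops in col 3, lands at row 4
Move 4: O drops in col 4, lands at row 3
Move 5: X drops in col 2, lands at row 4
Move 6: O drops in col 4, lands at row 2

Answer: .....
.....
....O
....O
X.XXO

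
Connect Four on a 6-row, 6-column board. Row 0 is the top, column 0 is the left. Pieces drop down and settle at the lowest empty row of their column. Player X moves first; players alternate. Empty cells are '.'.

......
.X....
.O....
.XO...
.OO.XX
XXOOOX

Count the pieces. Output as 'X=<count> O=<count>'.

X=7 O=7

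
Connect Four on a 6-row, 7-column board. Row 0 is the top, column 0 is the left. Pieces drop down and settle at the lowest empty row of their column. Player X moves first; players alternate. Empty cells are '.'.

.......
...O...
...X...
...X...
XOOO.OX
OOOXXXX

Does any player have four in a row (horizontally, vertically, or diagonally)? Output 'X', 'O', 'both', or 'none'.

X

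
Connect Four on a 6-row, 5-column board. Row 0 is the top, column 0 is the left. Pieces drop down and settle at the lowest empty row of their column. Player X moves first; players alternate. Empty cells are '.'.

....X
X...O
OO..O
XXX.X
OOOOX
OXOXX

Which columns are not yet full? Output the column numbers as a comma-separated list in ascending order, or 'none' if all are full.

col 0: top cell = '.' → open
col 1: top cell = '.' → open
col 2: top cell = '.' → open
col 3: top cell = '.' → open
col 4: top cell = 'X' → FULL

Answer: 0,1,2,3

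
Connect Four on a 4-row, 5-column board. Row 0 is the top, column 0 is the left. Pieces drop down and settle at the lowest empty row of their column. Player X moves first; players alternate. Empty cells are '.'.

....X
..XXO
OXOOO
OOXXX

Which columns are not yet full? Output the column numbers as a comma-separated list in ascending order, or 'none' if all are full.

col 0: top cell = '.' → open
col 1: top cell = '.' → open
col 2: top cell = '.' → open
col 3: top cell = '.' → open
col 4: top cell = 'X' → FULL

Answer: 0,1,2,3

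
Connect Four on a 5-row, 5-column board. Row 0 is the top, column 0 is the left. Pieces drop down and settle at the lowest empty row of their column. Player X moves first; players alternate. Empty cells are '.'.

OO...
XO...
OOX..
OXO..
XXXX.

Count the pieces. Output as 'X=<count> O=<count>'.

X=7 O=7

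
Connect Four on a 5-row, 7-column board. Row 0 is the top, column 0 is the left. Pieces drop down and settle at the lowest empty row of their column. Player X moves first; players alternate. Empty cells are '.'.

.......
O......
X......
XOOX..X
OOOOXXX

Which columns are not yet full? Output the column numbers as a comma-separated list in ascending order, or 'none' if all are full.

col 0: top cell = '.' → open
col 1: top cell = '.' → open
col 2: top cell = '.' → open
col 3: top cell = '.' → open
col 4: top cell = '.' → open
col 5: top cell = '.' → open
col 6: top cell = '.' → open

Answer: 0,1,2,3,4,5,6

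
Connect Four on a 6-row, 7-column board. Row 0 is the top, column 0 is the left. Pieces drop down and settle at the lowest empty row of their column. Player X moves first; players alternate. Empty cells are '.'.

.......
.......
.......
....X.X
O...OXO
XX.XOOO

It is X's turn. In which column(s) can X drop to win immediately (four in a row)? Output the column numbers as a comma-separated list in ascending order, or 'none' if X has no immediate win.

Answer: 2

Derivation:
col 0: drop X → no win
col 1: drop X → no win
col 2: drop X → WIN!
col 3: drop X → no win
col 4: drop X → no win
col 5: drop X → no win
col 6: drop X → no win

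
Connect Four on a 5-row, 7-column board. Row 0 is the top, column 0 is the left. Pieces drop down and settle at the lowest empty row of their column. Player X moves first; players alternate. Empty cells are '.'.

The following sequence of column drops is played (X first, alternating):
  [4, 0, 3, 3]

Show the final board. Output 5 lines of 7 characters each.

Answer: .......
.......
.......
...O...
O..XX..

Derivation:
Move 1: X drops in col 4, lands at row 4
Move 2: O drops in col 0, lands at row 4
Move 3: X drops in col 3, lands at row 4
Move 4: O drops in col 3, lands at row 3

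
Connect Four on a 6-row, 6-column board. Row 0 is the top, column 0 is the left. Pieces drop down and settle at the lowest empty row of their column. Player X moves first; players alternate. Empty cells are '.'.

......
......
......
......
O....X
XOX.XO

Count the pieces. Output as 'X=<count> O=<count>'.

X=4 O=3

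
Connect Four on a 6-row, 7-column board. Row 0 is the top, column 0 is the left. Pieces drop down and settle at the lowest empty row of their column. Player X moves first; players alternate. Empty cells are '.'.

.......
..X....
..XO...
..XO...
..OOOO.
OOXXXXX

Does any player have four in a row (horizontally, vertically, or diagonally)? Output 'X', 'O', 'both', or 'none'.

both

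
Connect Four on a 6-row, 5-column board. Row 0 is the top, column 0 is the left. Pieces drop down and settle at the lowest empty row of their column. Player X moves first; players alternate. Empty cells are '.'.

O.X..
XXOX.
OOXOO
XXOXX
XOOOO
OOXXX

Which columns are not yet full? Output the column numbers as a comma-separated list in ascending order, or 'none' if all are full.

Answer: 1,3,4

Derivation:
col 0: top cell = 'O' → FULL
col 1: top cell = '.' → open
col 2: top cell = 'X' → FULL
col 3: top cell = '.' → open
col 4: top cell = '.' → open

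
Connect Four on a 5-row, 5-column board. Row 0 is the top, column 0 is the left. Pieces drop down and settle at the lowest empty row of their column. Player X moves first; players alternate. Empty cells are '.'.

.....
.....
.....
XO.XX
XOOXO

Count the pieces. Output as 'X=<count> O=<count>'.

X=5 O=4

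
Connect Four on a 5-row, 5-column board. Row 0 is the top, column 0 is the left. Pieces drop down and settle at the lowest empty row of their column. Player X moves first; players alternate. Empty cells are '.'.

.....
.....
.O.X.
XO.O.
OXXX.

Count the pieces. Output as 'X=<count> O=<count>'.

X=5 O=4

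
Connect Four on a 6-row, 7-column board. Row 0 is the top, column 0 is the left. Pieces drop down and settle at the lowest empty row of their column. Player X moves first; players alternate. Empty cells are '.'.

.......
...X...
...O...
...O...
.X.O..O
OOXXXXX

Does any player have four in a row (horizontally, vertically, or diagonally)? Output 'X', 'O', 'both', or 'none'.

X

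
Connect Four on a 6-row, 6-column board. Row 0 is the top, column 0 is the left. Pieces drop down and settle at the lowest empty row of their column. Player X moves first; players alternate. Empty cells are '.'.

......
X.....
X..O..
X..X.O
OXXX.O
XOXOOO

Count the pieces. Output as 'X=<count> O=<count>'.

X=9 O=8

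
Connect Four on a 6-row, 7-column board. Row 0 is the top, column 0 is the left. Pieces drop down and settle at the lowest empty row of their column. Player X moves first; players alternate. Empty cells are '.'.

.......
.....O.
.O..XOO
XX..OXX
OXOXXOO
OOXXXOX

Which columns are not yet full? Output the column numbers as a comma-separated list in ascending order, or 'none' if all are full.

col 0: top cell = '.' → open
col 1: top cell = '.' → open
col 2: top cell = '.' → open
col 3: top cell = '.' → open
col 4: top cell = '.' → open
col 5: top cell = '.' → open
col 6: top cell = '.' → open

Answer: 0,1,2,3,4,5,6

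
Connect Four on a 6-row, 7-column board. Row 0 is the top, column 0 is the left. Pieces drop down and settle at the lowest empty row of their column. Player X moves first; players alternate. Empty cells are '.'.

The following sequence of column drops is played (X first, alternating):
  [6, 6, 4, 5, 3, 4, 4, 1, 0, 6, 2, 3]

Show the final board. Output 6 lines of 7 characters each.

Answer: .......
.......
.......
....X.O
...OO.O
XOXXXOX

Derivation:
Move 1: X drops in col 6, lands at row 5
Move 2: O drops in col 6, lands at row 4
Move 3: X drops in col 4, lands at row 5
Move 4: O drops in col 5, lands at row 5
Move 5: X drops in col 3, lands at row 5
Move 6: O drops in col 4, lands at row 4
Move 7: X drops in col 4, lands at row 3
Move 8: O drops in col 1, lands at row 5
Move 9: X drops in col 0, lands at row 5
Move 10: O drops in col 6, lands at row 3
Move 11: X drops in col 2, lands at row 5
Move 12: O drops in col 3, lands at row 4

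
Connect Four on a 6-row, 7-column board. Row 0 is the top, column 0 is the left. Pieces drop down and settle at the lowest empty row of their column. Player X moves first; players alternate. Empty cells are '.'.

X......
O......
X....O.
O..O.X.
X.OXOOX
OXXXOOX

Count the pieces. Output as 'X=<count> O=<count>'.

X=10 O=10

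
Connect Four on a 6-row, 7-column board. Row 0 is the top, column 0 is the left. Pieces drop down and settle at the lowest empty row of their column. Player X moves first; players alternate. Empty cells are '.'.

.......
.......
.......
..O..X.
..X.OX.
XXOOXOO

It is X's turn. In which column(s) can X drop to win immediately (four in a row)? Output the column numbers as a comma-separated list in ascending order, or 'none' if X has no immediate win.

Answer: none

Derivation:
col 0: drop X → no win
col 1: drop X → no win
col 2: drop X → no win
col 3: drop X → no win
col 4: drop X → no win
col 5: drop X → no win
col 6: drop X → no win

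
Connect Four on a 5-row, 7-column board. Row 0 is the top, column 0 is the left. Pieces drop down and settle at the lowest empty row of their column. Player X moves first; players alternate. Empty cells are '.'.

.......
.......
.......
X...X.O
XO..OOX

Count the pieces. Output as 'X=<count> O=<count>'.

X=4 O=4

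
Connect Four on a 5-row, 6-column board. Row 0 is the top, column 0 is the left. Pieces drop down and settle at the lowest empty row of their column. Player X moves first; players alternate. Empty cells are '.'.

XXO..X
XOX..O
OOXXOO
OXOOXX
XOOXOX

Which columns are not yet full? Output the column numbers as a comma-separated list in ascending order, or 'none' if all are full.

Answer: 3,4

Derivation:
col 0: top cell = 'X' → FULL
col 1: top cell = 'X' → FULL
col 2: top cell = 'O' → FULL
col 3: top cell = '.' → open
col 4: top cell = '.' → open
col 5: top cell = 'X' → FULL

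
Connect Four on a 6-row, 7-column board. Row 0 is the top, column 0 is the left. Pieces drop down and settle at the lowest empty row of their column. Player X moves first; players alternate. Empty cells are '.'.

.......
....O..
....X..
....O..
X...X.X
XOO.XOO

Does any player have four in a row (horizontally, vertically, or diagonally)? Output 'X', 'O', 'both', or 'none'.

none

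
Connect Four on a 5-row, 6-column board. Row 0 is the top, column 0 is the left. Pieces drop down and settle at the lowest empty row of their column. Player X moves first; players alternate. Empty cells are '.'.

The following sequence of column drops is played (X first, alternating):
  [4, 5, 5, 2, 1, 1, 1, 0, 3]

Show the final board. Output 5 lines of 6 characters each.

Answer: ......
......
.X....
.O...X
OXOXXO

Derivation:
Move 1: X drops in col 4, lands at row 4
Move 2: O drops in col 5, lands at row 4
Move 3: X drops in col 5, lands at row 3
Move 4: O drops in col 2, lands at row 4
Move 5: X drops in col 1, lands at row 4
Move 6: O drops in col 1, lands at row 3
Move 7: X drops in col 1, lands at row 2
Move 8: O drops in col 0, lands at row 4
Move 9: X drops in col 3, lands at row 4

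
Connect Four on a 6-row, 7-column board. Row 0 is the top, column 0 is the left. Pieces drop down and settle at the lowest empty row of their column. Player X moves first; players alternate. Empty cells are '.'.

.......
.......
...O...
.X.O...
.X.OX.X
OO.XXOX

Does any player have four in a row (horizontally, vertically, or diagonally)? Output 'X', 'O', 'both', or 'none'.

none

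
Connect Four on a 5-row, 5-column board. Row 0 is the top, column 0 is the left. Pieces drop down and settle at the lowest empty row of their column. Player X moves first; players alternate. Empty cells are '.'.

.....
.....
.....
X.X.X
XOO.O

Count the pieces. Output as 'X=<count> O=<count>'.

X=4 O=3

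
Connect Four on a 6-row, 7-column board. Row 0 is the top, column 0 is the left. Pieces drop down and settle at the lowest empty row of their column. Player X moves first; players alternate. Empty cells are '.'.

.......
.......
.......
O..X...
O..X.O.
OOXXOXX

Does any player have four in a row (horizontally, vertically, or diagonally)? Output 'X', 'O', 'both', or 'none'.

none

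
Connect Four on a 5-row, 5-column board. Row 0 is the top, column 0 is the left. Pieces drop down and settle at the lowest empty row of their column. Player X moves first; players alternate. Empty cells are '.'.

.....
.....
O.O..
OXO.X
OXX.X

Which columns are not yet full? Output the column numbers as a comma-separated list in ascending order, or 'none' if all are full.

col 0: top cell = '.' → open
col 1: top cell = '.' → open
col 2: top cell = '.' → open
col 3: top cell = '.' → open
col 4: top cell = '.' → open

Answer: 0,1,2,3,4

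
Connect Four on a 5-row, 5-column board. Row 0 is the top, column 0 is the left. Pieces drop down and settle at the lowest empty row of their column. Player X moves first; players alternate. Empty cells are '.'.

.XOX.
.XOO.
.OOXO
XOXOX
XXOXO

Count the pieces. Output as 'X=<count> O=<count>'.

X=10 O=10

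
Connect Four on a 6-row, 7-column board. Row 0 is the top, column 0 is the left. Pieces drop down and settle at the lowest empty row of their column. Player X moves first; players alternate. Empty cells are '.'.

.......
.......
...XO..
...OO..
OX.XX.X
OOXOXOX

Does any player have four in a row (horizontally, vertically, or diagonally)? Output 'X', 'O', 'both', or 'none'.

none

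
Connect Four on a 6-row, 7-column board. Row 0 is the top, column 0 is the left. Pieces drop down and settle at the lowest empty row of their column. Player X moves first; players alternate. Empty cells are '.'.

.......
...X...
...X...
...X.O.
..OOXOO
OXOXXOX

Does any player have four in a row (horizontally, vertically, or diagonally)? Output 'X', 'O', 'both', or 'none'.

none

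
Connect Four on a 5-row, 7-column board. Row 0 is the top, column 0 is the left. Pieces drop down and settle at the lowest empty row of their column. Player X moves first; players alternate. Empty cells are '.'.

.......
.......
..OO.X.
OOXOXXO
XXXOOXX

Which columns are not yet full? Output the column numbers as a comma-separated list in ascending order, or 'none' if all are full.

Answer: 0,1,2,3,4,5,6

Derivation:
col 0: top cell = '.' → open
col 1: top cell = '.' → open
col 2: top cell = '.' → open
col 3: top cell = '.' → open
col 4: top cell = '.' → open
col 5: top cell = '.' → open
col 6: top cell = '.' → open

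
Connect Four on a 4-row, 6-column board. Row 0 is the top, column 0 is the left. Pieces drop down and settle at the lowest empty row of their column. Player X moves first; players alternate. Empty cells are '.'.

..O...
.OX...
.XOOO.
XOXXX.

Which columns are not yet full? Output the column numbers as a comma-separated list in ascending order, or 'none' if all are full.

col 0: top cell = '.' → open
col 1: top cell = '.' → open
col 2: top cell = 'O' → FULL
col 3: top cell = '.' → open
col 4: top cell = '.' → open
col 5: top cell = '.' → open

Answer: 0,1,3,4,5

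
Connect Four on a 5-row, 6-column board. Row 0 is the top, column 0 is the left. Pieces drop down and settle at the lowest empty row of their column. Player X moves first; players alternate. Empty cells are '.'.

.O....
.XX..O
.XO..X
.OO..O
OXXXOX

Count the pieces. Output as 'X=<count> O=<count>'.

X=8 O=8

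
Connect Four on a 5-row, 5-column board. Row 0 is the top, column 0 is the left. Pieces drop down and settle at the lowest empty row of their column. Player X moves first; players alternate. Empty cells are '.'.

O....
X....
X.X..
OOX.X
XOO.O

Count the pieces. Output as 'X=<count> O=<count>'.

X=6 O=6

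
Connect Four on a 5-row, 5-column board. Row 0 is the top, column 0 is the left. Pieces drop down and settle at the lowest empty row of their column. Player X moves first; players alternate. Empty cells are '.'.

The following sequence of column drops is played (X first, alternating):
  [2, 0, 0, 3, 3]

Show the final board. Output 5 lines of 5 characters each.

Answer: .....
.....
.....
X..X.
O.XO.

Derivation:
Move 1: X drops in col 2, lands at row 4
Move 2: O drops in col 0, lands at row 4
Move 3: X drops in col 0, lands at row 3
Move 4: O drops in col 3, lands at row 4
Move 5: X drops in col 3, lands at row 3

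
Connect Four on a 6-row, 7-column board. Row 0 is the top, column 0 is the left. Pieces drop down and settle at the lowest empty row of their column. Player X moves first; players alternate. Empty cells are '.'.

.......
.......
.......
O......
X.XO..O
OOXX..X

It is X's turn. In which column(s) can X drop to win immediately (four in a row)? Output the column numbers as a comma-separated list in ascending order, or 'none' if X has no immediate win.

Answer: none

Derivation:
col 0: drop X → no win
col 1: drop X → no win
col 2: drop X → no win
col 3: drop X → no win
col 4: drop X → no win
col 5: drop X → no win
col 6: drop X → no win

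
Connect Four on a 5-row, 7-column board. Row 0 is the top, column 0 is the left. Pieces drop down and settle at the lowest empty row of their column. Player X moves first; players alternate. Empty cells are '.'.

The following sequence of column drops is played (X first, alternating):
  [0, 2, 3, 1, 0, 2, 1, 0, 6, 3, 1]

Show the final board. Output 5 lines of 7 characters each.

Move 1: X drops in col 0, lands at row 4
Move 2: O drops in col 2, lands at row 4
Move 3: X drops in col 3, lands at row 4
Move 4: O drops in col 1, lands at row 4
Move 5: X drops in col 0, lands at row 3
Move 6: O drops in col 2, lands at row 3
Move 7: X drops in col 1, lands at row 3
Move 8: O drops in col 0, lands at row 2
Move 9: X drops in col 6, lands at row 4
Move 10: O drops in col 3, lands at row 3
Move 11: X drops in col 1, lands at row 2

Answer: .......
.......
OX.....
XXOO...
XOOX..X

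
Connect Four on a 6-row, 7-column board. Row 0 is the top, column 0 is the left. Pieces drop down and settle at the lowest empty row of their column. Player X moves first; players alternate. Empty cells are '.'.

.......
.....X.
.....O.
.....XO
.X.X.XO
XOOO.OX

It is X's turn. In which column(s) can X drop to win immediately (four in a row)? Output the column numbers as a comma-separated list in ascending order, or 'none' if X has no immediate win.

Answer: none

Derivation:
col 0: drop X → no win
col 1: drop X → no win
col 2: drop X → no win
col 3: drop X → no win
col 4: drop X → no win
col 5: drop X → no win
col 6: drop X → no win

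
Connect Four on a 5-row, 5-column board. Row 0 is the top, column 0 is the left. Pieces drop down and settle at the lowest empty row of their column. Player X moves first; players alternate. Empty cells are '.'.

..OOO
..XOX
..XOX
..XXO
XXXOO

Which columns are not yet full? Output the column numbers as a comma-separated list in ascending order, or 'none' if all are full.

Answer: 0,1

Derivation:
col 0: top cell = '.' → open
col 1: top cell = '.' → open
col 2: top cell = 'O' → FULL
col 3: top cell = 'O' → FULL
col 4: top cell = 'O' → FULL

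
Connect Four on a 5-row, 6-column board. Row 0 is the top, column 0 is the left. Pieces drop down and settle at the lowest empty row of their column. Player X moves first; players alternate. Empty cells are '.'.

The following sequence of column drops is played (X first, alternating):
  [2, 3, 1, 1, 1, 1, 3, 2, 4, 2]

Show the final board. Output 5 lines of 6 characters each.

Move 1: X drops in col 2, lands at row 4
Move 2: O drops in col 3, lands at row 4
Move 3: X drops in col 1, lands at row 4
Move 4: O drops in col 1, lands at row 3
Move 5: X drops in col 1, lands at row 2
Move 6: O drops in col 1, lands at row 1
Move 7: X drops in col 3, lands at row 3
Move 8: O drops in col 2, lands at row 3
Move 9: X drops in col 4, lands at row 4
Move 10: O drops in col 2, lands at row 2

Answer: ......
.O....
.XO...
.OOX..
.XXOX.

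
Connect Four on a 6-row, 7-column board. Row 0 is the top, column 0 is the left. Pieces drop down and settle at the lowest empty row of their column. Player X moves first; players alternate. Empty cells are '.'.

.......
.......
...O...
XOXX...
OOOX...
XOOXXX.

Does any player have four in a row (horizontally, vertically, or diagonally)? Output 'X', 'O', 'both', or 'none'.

none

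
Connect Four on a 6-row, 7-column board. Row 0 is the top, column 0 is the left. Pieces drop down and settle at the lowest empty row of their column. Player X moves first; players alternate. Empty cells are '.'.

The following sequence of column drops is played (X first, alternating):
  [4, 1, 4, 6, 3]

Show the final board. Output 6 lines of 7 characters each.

Move 1: X drops in col 4, lands at row 5
Move 2: O drops in col 1, lands at row 5
Move 3: X drops in col 4, lands at row 4
Move 4: O drops in col 6, lands at row 5
Move 5: X drops in col 3, lands at row 5

Answer: .......
.......
.......
.......
....X..
.O.XX.O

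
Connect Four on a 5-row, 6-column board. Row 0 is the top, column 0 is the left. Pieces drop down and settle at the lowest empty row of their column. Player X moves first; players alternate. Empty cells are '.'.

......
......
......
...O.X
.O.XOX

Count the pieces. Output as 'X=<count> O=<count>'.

X=3 O=3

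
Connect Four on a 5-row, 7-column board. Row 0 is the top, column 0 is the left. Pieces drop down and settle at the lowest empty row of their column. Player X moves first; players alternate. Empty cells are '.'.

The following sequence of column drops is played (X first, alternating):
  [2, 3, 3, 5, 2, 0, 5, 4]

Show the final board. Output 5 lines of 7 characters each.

Answer: .......
.......
.......
..XX.X.
O.XOOO.

Derivation:
Move 1: X drops in col 2, lands at row 4
Move 2: O drops in col 3, lands at row 4
Move 3: X drops in col 3, lands at row 3
Move 4: O drops in col 5, lands at row 4
Move 5: X drops in col 2, lands at row 3
Move 6: O drops in col 0, lands at row 4
Move 7: X drops in col 5, lands at row 3
Move 8: O drops in col 4, lands at row 4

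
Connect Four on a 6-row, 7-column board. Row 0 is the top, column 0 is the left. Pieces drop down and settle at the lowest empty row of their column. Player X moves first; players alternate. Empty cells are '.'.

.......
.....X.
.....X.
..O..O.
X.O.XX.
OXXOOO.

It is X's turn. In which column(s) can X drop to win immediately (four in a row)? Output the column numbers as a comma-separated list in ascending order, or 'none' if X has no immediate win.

col 0: drop X → no win
col 1: drop X → no win
col 2: drop X → no win
col 3: drop X → no win
col 4: drop X → no win
col 5: drop X → no win
col 6: drop X → no win

Answer: none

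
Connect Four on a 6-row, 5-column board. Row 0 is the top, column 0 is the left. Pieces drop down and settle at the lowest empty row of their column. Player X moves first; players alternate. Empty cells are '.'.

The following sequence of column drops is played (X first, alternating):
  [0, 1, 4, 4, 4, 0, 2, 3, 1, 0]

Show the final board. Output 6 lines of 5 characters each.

Answer: .....
.....
.....
O...X
OX..O
XOXOX

Derivation:
Move 1: X drops in col 0, lands at row 5
Move 2: O drops in col 1, lands at row 5
Move 3: X drops in col 4, lands at row 5
Move 4: O drops in col 4, lands at row 4
Move 5: X drops in col 4, lands at row 3
Move 6: O drops in col 0, lands at row 4
Move 7: X drops in col 2, lands at row 5
Move 8: O drops in col 3, lands at row 5
Move 9: X drops in col 1, lands at row 4
Move 10: O drops in col 0, lands at row 3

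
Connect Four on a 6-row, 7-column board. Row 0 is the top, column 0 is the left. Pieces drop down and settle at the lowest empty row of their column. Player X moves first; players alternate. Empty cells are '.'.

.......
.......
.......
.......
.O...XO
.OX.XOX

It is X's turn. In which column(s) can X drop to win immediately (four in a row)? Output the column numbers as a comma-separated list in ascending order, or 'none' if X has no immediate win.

col 0: drop X → no win
col 1: drop X → no win
col 2: drop X → no win
col 3: drop X → no win
col 4: drop X → no win
col 5: drop X → no win
col 6: drop X → no win

Answer: none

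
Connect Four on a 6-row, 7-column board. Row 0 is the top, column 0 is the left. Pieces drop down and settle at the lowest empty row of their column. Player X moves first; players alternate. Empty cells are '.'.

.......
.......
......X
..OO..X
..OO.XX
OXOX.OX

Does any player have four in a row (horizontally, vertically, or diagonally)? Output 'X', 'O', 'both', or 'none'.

X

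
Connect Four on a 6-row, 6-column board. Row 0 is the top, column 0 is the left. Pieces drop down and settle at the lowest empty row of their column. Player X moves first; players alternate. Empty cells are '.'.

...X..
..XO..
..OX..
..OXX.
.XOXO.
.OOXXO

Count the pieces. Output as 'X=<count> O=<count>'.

X=9 O=8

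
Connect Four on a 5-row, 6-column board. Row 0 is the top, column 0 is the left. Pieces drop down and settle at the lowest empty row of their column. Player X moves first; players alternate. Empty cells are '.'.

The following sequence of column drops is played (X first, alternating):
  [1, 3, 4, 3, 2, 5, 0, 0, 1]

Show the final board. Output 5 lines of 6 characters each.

Answer: ......
......
......
OX.O..
XXXOXO

Derivation:
Move 1: X drops in col 1, lands at row 4
Move 2: O drops in col 3, lands at row 4
Move 3: X drops in col 4, lands at row 4
Move 4: O drops in col 3, lands at row 3
Move 5: X drops in col 2, lands at row 4
Move 6: O drops in col 5, lands at row 4
Move 7: X drops in col 0, lands at row 4
Move 8: O drops in col 0, lands at row 3
Move 9: X drops in col 1, lands at row 3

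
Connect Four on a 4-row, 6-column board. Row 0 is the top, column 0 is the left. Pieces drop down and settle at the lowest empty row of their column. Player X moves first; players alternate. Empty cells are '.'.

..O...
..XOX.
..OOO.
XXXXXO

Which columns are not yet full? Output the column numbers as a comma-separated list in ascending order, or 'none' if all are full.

col 0: top cell = '.' → open
col 1: top cell = '.' → open
col 2: top cell = 'O' → FULL
col 3: top cell = '.' → open
col 4: top cell = '.' → open
col 5: top cell = '.' → open

Answer: 0,1,3,4,5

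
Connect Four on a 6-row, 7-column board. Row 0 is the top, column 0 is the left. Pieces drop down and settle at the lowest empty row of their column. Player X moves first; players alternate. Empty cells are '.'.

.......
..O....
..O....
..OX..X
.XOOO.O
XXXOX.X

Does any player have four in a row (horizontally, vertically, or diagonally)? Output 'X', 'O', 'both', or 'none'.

O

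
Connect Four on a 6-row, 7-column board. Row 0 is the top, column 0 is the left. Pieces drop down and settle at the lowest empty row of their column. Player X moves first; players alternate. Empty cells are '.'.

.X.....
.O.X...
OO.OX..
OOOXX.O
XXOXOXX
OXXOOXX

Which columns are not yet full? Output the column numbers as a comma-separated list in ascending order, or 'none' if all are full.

Answer: 0,2,3,4,5,6

Derivation:
col 0: top cell = '.' → open
col 1: top cell = 'X' → FULL
col 2: top cell = '.' → open
col 3: top cell = '.' → open
col 4: top cell = '.' → open
col 5: top cell = '.' → open
col 6: top cell = '.' → open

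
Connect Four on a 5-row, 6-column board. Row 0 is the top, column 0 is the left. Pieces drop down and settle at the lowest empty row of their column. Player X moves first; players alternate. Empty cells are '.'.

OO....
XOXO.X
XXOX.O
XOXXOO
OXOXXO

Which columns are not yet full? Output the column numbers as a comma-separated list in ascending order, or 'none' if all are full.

col 0: top cell = 'O' → FULL
col 1: top cell = 'O' → FULL
col 2: top cell = '.' → open
col 3: top cell = '.' → open
col 4: top cell = '.' → open
col 5: top cell = '.' → open

Answer: 2,3,4,5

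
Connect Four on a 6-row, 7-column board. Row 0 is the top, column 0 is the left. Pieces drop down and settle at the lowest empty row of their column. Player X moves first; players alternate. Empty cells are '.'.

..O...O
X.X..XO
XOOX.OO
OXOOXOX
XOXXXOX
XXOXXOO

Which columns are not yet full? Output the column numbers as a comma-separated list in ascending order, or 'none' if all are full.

col 0: top cell = '.' → open
col 1: top cell = '.' → open
col 2: top cell = 'O' → FULL
col 3: top cell = '.' → open
col 4: top cell = '.' → open
col 5: top cell = '.' → open
col 6: top cell = 'O' → FULL

Answer: 0,1,3,4,5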